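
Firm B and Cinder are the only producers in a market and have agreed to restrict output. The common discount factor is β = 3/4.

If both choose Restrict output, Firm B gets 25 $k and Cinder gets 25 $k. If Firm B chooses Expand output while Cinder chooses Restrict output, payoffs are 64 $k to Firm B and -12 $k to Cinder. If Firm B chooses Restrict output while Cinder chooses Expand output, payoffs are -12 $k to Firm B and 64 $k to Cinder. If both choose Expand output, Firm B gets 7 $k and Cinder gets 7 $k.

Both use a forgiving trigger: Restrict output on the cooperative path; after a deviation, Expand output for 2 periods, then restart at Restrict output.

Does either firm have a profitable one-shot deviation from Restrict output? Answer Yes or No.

Yes

IC: β+…+β^2 ≥ (64−25)/(25−7) = 13/6.
At β = 3/4: partial sum = 1.3125 < 2.1667. Cooperation not sustainable.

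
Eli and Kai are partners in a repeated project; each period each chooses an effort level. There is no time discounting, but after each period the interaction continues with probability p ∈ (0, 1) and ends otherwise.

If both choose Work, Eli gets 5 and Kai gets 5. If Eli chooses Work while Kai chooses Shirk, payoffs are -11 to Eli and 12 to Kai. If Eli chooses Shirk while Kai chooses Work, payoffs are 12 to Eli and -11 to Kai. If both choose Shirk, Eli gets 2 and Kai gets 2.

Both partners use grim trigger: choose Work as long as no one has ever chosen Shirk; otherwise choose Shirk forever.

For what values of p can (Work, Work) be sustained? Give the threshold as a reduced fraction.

7/10

Expected cooperation value is 5 + p·5 + p²·5 + … = 5/(1−p); deviation gives 12 + p·2/(1−p).
5 ≥ 12(1−p) + 2p ⇒ 10p ≥ 7 ⇒ p ≥ 7/10.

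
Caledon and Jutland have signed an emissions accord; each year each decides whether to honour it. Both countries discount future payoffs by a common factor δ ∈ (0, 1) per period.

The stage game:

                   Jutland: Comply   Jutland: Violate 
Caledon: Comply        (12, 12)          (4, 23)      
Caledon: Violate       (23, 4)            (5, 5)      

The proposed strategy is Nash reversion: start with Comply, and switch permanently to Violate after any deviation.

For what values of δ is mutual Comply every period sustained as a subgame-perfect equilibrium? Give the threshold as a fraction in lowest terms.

11/18

12/(1−δ) ≥ 23 + 5δ/(1−δ)
12 ≥ 23 − 18δ
δ ≥ 11/18.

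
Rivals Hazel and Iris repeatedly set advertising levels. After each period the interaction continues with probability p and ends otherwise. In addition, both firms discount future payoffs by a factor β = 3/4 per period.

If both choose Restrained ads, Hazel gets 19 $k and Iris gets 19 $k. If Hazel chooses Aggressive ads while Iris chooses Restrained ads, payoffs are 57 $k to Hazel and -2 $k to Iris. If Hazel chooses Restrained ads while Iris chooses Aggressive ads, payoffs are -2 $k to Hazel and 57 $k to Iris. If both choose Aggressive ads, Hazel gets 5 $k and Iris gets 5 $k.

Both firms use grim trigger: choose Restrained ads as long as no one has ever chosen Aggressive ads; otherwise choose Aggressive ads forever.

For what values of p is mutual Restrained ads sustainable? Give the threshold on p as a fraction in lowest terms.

38/39

With continuation probability p and discount β, the effective per-period discount factor is βp.
Grim-trigger IC: βp ≥ (57−19)/(57−5) = 19/26.
So p ≥ (19/26)/(3/4) = 38/39.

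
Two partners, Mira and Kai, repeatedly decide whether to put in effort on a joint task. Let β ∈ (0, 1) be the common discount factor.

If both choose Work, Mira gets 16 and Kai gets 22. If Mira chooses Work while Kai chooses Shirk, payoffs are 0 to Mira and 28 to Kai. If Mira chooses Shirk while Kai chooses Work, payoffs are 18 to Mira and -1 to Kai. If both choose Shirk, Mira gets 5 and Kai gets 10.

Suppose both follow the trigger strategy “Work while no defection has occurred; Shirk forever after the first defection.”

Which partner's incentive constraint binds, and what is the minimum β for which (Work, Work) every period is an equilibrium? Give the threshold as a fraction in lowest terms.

Mira's threshold: (18−16)/(18−5) = 2/13.
Kai's threshold: (28−22)/(28−10) = 1/3.
2/13 < 1/3, so Kai binds and β* = 1/3.

Kai; β ≥ 1/3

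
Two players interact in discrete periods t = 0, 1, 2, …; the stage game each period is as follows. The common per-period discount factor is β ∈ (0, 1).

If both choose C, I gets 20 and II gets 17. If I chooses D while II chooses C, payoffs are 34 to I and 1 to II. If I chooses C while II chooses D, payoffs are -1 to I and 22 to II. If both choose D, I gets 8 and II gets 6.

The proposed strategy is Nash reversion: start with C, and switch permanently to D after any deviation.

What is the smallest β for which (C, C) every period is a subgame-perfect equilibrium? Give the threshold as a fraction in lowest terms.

I: cooperation gives 20 each period; deviation gives 34 once then 8 forever.
  20/(1−β) ≥ 34 + 8β/(1−β) ⇒ β ≥ 14/26 = 7/13.
II: cooperation gives 17 each period; deviation gives 22 once then 6 forever.
  β ≥ 5/16.
Both must hold, so the binding constraint is I's: β ≥ 7/13.

7/13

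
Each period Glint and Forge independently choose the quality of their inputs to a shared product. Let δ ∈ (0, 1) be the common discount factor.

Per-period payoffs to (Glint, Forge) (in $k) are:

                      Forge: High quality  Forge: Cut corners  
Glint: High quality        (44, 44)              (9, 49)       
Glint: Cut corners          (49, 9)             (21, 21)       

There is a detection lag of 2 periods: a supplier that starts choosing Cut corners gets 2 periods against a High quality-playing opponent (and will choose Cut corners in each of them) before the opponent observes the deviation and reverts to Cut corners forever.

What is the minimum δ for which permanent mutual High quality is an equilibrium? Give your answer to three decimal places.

Deviating for the 2 undetected periods gains 49−44 = 5 per period over cooperation, then loses 44−21 = 23 per period forever once punishment starts.
Gain: 5(1 + δ + … + δ^1); loss: 23·δ^2/(1−δ).
No profitable deviation ⇔ 5(1−δ^2) ≤ 23·δ^2, i.e. δ^2 ≥ 5/(5+23) = 5/28.
Hence δ ≥ (5/28)^(1/2) ≈ 0.423.

0.423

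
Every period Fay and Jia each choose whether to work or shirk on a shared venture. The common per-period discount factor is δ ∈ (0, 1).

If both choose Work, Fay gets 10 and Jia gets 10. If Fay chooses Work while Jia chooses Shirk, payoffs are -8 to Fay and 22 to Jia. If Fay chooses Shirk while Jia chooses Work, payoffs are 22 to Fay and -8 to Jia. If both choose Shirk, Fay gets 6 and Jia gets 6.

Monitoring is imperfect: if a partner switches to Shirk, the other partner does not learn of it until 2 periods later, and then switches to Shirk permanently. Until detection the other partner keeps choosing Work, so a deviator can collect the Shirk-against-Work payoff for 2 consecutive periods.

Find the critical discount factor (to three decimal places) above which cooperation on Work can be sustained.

A deviator earns 22 for 2 periods, then 6 forever; cooperating earns 10 forever. Multiplying the IC by (1−δ):
10 ≥ 22(1−δ^2) + 6δ^2, so 16·δ^2 ≥ 12 and δ^2 ≥ 3/4.
δ ≥ (3/4)^(1/2) ≈ 0.866.

0.866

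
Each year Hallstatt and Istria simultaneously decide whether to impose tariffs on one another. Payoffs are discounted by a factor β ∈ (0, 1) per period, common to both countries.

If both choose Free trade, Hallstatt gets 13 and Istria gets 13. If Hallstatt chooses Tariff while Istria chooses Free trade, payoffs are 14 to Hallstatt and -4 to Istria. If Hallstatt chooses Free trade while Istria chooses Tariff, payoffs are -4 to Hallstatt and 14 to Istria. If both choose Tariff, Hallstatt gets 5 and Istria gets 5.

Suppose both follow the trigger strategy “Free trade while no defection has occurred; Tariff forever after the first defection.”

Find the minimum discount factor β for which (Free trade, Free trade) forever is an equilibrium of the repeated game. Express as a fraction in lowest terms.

1/9

Under grim trigger the critical discount factor is (T−C)/(T−P) with T = 14, C = 13, P = 5.
β* = (14−13)/(14−5) = 1/9.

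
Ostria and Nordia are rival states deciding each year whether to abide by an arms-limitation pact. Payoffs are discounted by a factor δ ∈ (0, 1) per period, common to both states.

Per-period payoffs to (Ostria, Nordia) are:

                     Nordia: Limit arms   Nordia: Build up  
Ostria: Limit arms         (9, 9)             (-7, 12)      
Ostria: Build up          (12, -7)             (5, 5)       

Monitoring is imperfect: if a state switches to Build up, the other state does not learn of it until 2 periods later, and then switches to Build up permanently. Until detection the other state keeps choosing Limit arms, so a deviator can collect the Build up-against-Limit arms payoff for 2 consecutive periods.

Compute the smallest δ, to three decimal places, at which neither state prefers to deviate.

The best deviation is to choose Build up for all 2 undetected periods, earning 12 each, then 5 forever once detected.
Deviation value: 12(1−δ^2)/(1−δ) + 5δ^2/(1−δ); cooperation value: 9/(1−δ).
IC: 9 ≥ 12(1−δ^2) + 5δ^2 = 12 − 7δ^2.
So δ^2 ≥ 3/7, giving δ ≥ (3/7)^(1/2) ≈ 0.655.

0.655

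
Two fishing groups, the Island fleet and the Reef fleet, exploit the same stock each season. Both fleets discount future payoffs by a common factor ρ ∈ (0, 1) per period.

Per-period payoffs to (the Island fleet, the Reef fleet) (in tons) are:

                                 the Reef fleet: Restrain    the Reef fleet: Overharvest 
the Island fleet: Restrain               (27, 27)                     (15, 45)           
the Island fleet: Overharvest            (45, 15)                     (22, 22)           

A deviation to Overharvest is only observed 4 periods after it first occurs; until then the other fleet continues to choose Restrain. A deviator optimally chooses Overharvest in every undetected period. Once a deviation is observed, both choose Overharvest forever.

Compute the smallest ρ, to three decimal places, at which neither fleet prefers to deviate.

0.941

The best deviation is to choose Overharvest for all 4 undetected periods, earning 45 each, then 22 forever once detected.
Deviation value: 45(1−ρ^4)/(1−ρ) + 22ρ^4/(1−ρ); cooperation value: 27/(1−ρ).
IC: 27 ≥ 45(1−ρ^4) + 22ρ^4 = 45 − 23ρ^4.
So ρ^4 ≥ 18/23, giving ρ ≥ (18/23)^(1/4) ≈ 0.941.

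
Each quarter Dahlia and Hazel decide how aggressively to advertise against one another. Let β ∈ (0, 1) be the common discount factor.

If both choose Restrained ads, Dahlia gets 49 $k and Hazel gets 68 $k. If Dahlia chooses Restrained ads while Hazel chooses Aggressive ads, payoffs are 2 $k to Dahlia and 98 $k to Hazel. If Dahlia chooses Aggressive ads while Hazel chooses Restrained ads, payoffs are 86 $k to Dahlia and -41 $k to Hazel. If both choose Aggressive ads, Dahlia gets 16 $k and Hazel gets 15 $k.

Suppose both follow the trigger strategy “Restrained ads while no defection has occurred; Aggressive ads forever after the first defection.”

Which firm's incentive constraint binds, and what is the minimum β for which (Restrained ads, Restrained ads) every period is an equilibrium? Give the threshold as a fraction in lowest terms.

Dahlia; β ≥ 37/70

Dahlia's threshold: (86−49)/(86−16) = 37/70.
Hazel's threshold: (98−68)/(98−15) = 30/83.
37/70 > 30/83, so Dahlia binds and β* = 37/70.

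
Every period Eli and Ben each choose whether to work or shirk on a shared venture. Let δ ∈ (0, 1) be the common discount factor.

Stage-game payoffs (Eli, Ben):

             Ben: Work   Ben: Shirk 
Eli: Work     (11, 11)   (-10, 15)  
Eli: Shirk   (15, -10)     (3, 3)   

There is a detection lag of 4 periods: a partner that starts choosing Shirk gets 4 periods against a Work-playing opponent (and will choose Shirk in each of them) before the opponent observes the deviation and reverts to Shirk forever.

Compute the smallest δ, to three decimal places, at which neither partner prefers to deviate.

0.760

Deviating for the 4 undetected periods gains 15−11 = 4 per period over cooperation, then loses 11−3 = 8 per period forever once punishment starts.
Gain: 4(1 + δ + … + δ^3); loss: 8·δ^4/(1−δ).
No profitable deviation ⇔ 4(1−δ^4) ≤ 8·δ^4, i.e. δ^4 ≥ 4/(4+8) = 1/3.
Hence δ ≥ (1/3)^(1/4) ≈ 0.760.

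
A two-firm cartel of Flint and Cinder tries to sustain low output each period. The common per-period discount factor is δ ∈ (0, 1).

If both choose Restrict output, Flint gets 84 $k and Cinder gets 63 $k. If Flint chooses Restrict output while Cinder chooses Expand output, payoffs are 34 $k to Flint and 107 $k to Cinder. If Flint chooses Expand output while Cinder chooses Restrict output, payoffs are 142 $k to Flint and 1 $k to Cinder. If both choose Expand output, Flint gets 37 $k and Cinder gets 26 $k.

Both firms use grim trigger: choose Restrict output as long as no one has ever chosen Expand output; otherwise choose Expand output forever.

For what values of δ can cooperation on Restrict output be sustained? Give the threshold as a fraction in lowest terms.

Flint's threshold: (142−84)/(142−37) = 58/105.
Cinder's threshold: (107−63)/(107−26) = 44/81.
58/105 > 44/81, so Flint binds and δ* = 58/105.

58/105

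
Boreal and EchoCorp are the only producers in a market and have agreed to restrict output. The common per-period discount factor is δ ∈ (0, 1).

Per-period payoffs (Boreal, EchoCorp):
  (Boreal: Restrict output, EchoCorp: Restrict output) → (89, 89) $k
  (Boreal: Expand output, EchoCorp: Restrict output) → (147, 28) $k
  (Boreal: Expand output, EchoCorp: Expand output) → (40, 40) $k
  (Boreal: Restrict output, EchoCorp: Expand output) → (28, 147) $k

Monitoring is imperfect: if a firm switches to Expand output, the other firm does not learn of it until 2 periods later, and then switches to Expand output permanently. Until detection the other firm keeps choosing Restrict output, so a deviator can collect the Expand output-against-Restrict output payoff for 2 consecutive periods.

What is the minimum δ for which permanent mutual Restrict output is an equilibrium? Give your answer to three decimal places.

A deviator earns 147 for 2 periods, then 40 forever; cooperating earns 89 forever. Multiplying the IC by (1−δ):
89 ≥ 147(1−δ^2) + 40δ^2, so 107·δ^2 ≥ 58 and δ^2 ≥ 58/107.
δ ≥ (58/107)^(1/2) ≈ 0.736.

0.736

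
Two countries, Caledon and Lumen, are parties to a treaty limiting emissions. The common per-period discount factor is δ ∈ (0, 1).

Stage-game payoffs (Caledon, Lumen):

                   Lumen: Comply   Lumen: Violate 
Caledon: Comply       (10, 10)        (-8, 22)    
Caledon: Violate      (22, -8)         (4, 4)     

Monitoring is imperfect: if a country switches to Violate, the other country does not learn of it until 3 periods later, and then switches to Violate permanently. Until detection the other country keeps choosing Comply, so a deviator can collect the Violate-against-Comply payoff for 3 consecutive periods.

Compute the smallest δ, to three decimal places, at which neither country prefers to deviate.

The best deviation is to choose Violate for all 3 undetected periods, earning 22 each, then 4 forever once detected.
Deviation value: 22(1−δ^3)/(1−δ) + 4δ^3/(1−δ); cooperation value: 10/(1−δ).
IC: 10 ≥ 22(1−δ^3) + 4δ^3 = 22 − 18δ^3.
So δ^3 ≥ 12/18 = 2/3, giving δ ≥ (2/3)^(1/3) ≈ 0.874.

0.874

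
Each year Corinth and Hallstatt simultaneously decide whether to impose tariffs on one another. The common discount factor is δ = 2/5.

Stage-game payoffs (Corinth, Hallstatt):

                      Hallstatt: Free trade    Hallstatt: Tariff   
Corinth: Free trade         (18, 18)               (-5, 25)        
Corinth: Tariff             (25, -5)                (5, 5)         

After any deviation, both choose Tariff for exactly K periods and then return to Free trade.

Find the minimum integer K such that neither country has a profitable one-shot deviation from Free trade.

IC: δ(1−δ^K)/(1−δ) ≥ (25−18)/(18−5) = 7/13.
With δ = 2/5: need 1 − δ^K ≥ 7/13·(1−2/5)/(2/5), i.e. δ^K ≤ 0.1923.
Since (2/5)^1 = 0.4000 and (2/5)^2 = 0.1600, the smallest such K is 2.

2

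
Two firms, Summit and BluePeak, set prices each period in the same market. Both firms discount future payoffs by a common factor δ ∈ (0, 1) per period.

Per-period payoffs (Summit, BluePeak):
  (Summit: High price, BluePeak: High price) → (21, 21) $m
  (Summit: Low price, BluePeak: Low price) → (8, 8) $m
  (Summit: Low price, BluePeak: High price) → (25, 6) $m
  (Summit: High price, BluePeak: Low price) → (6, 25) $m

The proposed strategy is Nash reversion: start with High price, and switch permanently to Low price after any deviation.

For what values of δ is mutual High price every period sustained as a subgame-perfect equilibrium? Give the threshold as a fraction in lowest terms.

4/17

One-period gain from deviating is 25 − 21 = 4. The loss is 21 − 8 = 13 in every subsequent period, with present value 13·δ/(1−δ).
Deviation is unprofitable when 13·δ/(1−δ) ≥ 4, i.e. δ/(1−δ) ≥ 4/13.
Equivalently δ ≥ 4/(4+13) = 4/17.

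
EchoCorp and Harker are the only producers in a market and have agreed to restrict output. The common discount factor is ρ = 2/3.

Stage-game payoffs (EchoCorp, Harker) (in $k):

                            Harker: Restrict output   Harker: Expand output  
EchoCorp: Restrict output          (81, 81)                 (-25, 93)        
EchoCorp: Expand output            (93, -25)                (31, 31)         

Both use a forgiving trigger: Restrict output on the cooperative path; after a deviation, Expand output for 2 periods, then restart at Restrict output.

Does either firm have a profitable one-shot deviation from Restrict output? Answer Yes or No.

Comparing payoff streams over the 3 periods until play realigns: cooperate → 81(1+ρ+…+ρ^2); deviate → 93 + 31(ρ+…+ρ^2).
Cooperation is sustained iff (81−31)(ρ+…+ρ^2) ≥ 93−81.
ρ+…+ρ^2 = 2/3·(1−(2/3)^2)/(1−2/3) = 1.1111, and (93−81)/(81−31) = 0.2400.
1.1111 ≥ 0.2400, so cooperation is sustainable.

No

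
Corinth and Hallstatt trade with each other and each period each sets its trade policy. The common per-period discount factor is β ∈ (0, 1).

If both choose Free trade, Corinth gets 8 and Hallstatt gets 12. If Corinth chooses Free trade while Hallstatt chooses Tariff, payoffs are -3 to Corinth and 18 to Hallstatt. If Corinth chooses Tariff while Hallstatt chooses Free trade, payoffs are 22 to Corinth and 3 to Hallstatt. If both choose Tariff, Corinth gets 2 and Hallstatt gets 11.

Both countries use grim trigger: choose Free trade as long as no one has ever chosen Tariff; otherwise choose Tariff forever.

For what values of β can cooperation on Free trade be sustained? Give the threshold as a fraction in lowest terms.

6/7

Corinth: cooperation gives 8 each period; deviation gives 22 once then 2 forever.
  8/(1−β) ≥ 22 + 2β/(1−β) ⇒ β ≥ 14/20 = 7/10.
Hallstatt: cooperation gives 12 each period; deviation gives 18 once then 11 forever.
  β ≥ 6/7.
Both must hold, so the binding constraint is Hallstatt's: β ≥ 6/7.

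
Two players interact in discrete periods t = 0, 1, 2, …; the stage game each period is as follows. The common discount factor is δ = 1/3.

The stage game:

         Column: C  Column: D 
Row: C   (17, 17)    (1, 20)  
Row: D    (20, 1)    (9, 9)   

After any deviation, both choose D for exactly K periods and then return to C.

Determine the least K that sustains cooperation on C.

IC: δ(1−δ^K)/(1−δ) ≥ (20−17)/(17−9) = 3/8.
With δ = 1/3: need 1 − δ^K ≥ 3/8·(1−1/3)/(1/3), i.e. δ^K ≤ 0.2500.
Since (1/3)^1 = 0.3333 and (1/3)^2 = 0.1111, the smallest such K is 2.

2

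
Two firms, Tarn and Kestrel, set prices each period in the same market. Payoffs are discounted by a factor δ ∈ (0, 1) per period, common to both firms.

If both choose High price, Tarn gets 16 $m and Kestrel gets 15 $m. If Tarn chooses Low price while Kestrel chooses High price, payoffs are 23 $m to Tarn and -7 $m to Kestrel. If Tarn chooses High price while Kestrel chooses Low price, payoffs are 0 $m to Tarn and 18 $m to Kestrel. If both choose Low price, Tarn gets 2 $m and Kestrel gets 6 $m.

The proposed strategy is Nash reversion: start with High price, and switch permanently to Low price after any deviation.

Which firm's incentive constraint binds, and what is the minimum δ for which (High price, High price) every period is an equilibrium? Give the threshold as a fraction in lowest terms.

Tarn: cooperation gives 16 each period; deviation gives 23 once then 2 forever.
  16/(1−δ) ≥ 23 + 2δ/(1−δ) ⇒ δ ≥ 7/21 = 1/3.
Kestrel: cooperation gives 15 each period; deviation gives 18 once then 6 forever.
  δ ≥ 3/12 = 1/4.
Both must hold, so the binding constraint is Tarn's: δ ≥ 1/3.

Tarn; δ ≥ 1/3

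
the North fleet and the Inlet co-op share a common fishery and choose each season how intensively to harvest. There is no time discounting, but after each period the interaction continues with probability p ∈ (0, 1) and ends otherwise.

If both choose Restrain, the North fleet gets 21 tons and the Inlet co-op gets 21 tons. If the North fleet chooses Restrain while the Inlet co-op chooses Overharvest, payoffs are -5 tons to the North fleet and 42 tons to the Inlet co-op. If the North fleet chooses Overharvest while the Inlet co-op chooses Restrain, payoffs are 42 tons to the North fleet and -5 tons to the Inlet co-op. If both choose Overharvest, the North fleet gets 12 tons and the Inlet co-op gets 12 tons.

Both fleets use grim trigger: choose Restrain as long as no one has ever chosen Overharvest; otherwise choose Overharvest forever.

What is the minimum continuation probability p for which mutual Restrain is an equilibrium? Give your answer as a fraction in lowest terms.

7/10

With no time discounting, the continuation probability p plays the role of the discount factor.
Grim-trigger IC: 21/(1−p) ≥ 42 + 12p/(1−p) ⇒ p ≥ (42−21)/(42−12) = 7/10.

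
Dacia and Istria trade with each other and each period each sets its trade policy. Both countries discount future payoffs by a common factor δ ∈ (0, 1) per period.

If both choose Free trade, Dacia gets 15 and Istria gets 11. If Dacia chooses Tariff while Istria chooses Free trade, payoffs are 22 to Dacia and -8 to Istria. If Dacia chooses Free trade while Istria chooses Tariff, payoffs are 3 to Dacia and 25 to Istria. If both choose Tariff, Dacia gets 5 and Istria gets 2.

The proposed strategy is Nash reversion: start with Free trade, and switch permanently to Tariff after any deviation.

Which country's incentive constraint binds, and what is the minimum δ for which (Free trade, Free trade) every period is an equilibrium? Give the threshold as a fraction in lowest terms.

Istria; δ ≥ 14/23

Dacia's threshold: (22−15)/(22−5) = 7/17.
Istria's threshold: (25−11)/(25−2) = 14/23.
7/17 < 14/23, so Istria binds and δ* = 14/23.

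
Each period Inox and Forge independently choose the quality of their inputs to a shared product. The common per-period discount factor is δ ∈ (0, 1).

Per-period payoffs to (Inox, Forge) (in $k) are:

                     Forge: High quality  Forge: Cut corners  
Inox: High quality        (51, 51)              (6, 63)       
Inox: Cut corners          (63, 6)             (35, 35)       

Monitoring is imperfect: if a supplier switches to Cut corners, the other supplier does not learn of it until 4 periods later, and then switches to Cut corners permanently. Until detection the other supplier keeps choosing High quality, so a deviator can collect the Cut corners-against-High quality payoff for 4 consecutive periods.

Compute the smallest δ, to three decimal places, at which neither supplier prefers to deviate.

0.809

Deviating for the 4 undetected periods gains 63−51 = 12 per period over cooperation, then loses 51−35 = 16 per period forever once punishment starts.
Gain: 12(1 + δ + … + δ^3); loss: 16·δ^4/(1−δ).
No profitable deviation ⇔ 12(1−δ^4) ≤ 16·δ^4, i.e. δ^4 ≥ 12/(12+16) = 3/7.
Hence δ ≥ (3/7)^(1/4) ≈ 0.809.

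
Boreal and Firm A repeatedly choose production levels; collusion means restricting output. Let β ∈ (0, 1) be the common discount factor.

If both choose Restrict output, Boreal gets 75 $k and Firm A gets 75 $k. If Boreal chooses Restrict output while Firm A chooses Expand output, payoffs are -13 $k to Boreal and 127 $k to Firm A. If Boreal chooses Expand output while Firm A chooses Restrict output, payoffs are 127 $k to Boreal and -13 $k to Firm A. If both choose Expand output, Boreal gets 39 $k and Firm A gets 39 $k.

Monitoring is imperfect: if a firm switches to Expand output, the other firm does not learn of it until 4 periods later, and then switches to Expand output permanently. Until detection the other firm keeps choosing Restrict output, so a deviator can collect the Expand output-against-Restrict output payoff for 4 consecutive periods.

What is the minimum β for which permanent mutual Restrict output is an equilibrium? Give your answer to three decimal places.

0.877

The best deviation is to choose Expand output for all 4 undetected periods, earning 127 each, then 39 forever once detected.
Deviation value: 127(1−β^4)/(1−β) + 39β^4/(1−β); cooperation value: 75/(1−β).
IC: 75 ≥ 127(1−β^4) + 39β^4 = 127 − 88β^4.
So β^4 ≥ 52/88 = 13/22, giving β ≥ (13/22)^(1/4) ≈ 0.877.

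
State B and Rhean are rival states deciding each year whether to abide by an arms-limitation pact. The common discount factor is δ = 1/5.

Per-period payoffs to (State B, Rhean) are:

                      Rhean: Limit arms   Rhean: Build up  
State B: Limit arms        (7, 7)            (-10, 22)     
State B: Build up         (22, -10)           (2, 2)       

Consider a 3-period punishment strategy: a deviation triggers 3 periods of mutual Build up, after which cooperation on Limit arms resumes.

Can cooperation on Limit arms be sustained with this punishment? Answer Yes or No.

A one-shot deviation gives 22 now, then 2 for 3 periods, then back to 7.
Gain from deviating: (22−7) today; loss: (7−2) in each of the next 3 periods.
No-deviation condition: (7−2)(δ+…+δ^3) ≥ 22−7, i.e. δ+…+δ^3 ≥ 3.
At δ = 1/5: δ+…+δ^3 = 0.2480 < 3.0000.
So cooperation is not sustainable.

No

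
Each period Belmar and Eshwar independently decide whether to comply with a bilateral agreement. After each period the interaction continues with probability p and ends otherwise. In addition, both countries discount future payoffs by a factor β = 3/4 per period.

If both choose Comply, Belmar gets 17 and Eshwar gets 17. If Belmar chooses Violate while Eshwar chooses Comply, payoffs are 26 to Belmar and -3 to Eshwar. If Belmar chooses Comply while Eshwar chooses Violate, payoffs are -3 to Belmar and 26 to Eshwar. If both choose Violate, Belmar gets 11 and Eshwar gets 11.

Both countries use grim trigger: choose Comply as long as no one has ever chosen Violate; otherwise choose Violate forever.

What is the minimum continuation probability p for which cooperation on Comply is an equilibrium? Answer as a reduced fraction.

Expected continuation weight on next period's payoff is β·p = 3/4·p, which plays the role of the discount factor.
Cooperation requires 3/4·p ≥ (26−17)/(26−11) = 3/5, hence p ≥ 4/5.

4/5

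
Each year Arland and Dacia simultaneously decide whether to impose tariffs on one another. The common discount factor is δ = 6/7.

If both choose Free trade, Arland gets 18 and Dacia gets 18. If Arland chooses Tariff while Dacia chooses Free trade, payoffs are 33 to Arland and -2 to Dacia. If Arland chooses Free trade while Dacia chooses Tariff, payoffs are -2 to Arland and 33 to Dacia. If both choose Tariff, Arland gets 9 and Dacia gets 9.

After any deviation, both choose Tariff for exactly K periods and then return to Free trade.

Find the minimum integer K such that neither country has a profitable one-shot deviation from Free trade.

IC: δ(1−δ^K)/(1−δ) ≥ (33−18)/(18−9) = 5/3.
With δ = 6/7: need 1 − δ^K ≥ 5/3·(1−6/7)/(6/7), i.e. δ^K ≤ 0.7222.
Since (6/7)^2 = 0.7347 and (6/7)^3 = 0.6297, the smallest such K is 3.

3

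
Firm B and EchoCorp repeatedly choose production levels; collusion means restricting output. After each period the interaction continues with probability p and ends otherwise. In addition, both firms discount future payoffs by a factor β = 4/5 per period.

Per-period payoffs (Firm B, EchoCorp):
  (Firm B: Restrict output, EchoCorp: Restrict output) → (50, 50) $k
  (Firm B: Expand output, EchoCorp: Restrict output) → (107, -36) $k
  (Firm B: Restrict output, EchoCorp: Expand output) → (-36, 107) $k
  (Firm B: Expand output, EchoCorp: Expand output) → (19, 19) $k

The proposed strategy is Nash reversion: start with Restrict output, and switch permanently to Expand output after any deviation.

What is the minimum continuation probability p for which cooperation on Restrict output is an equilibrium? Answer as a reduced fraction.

285/352

Expected continuation weight on next period's payoff is β·p = 4/5·p, which plays the role of the discount factor.
Cooperation requires 4/5·p ≥ (107−50)/(107−19) = 57/88, hence p ≥ 285/352.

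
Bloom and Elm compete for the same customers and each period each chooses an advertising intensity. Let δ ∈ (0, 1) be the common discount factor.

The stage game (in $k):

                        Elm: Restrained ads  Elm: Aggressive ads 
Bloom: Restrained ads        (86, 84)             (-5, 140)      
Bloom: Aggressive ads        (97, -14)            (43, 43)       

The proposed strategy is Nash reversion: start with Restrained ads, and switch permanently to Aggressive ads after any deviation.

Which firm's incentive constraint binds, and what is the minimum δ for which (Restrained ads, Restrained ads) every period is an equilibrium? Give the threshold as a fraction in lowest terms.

Bloom's threshold: (97−86)/(97−43) = 11/54.
Elm's threshold: (140−84)/(140−43) = 56/97.
11/54 < 56/97, so Elm binds and δ* = 56/97.

Elm; δ ≥ 56/97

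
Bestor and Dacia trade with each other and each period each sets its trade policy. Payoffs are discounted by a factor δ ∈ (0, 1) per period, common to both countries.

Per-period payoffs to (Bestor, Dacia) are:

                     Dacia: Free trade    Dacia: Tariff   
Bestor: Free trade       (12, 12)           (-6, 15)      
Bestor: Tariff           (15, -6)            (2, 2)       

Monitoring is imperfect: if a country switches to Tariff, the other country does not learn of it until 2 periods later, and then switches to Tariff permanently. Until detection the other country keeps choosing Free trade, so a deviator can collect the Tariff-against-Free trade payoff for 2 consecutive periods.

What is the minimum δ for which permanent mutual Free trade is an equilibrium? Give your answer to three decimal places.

0.480

The best deviation is to choose Tariff for all 2 undetected periods, earning 15 each, then 2 forever once detected.
Deviation value: 15(1−δ^2)/(1−δ) + 2δ^2/(1−δ); cooperation value: 12/(1−δ).
IC: 12 ≥ 15(1−δ^2) + 2δ^2 = 15 − 13δ^2.
So δ^2 ≥ 3/13, giving δ ≥ (3/13)^(1/2) ≈ 0.480.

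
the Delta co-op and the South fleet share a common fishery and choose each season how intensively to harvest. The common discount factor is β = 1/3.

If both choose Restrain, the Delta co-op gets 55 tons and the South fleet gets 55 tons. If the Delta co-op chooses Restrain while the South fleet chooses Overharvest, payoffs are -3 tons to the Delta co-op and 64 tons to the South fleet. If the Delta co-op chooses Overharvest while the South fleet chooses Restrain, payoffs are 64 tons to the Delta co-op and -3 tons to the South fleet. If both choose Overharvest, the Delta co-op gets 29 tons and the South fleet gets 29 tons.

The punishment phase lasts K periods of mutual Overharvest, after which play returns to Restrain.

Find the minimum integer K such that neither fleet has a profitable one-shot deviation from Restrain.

2

IC: β(1−β^K)/(1−β) ≥ (64−55)/(55−29) = 9/26.
With β = 1/3: need 1 − β^K ≥ 9/26·(1−1/3)/(1/3), i.e. β^K ≤ 0.3077.
Since (1/3)^1 = 0.3333 and (1/3)^2 = 0.1111, the smallest such K is 2.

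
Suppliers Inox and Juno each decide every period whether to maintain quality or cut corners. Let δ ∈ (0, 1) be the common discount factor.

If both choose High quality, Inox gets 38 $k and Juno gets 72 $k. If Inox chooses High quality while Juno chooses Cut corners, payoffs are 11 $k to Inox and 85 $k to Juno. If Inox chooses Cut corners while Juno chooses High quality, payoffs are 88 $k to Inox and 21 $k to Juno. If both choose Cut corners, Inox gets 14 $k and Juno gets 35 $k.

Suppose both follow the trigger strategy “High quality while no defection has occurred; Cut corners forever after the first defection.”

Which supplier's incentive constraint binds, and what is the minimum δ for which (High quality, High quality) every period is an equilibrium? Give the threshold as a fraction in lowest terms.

Inox's threshold: (88−38)/(88−14) = 25/37.
Juno's threshold: (85−72)/(85−35) = 13/50.
25/37 > 13/50, so Inox binds and δ* = 25/37.

Inox; δ ≥ 25/37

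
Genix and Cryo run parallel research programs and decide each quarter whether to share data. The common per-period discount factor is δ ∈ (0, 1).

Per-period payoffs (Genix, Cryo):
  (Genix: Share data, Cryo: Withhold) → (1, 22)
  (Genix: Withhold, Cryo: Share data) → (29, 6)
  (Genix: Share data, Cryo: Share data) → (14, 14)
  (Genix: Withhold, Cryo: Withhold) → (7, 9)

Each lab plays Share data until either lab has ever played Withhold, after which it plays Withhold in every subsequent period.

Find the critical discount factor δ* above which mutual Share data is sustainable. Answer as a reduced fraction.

For Genix: deviation gain 29−14 = 15, per-period punishment loss 14−7 = 7. IC gives δ ≥ 15/22.
For Cryo: gain 8, loss 5 per period, so δ ≥ 8/13.
The tighter constraint is Genix's, so cooperation needs δ ≥ 15/22.

15/22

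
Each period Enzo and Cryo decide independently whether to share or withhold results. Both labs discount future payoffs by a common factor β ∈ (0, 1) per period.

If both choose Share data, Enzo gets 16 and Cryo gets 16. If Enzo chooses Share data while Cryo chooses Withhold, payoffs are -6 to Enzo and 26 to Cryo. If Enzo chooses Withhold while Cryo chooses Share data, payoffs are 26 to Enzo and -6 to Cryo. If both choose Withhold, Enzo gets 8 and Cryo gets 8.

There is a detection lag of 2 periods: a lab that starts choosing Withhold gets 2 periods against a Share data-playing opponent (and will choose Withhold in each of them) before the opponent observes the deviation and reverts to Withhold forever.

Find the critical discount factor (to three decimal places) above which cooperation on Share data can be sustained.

The best deviation is to choose Withhold for all 2 undetected periods, earning 26 each, then 8 forever once detected.
Deviation value: 26(1−β^2)/(1−β) + 8β^2/(1−β); cooperation value: 16/(1−β).
IC: 16 ≥ 26(1−β^2) + 8β^2 = 26 − 18β^2.
So β^2 ≥ 10/18 = 5/9, giving β ≥ (5/9)^(1/2) ≈ 0.745.

0.745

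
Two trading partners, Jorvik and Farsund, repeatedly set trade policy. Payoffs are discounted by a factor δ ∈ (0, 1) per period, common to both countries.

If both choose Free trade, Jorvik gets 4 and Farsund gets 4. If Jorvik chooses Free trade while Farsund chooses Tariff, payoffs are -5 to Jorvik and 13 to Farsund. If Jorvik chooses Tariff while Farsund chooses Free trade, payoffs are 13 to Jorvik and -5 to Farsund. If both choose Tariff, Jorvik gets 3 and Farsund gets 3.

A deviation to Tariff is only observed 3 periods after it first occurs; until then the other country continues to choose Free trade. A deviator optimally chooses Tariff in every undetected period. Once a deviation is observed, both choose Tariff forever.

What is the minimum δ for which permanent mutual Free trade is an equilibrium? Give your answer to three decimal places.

0.965

The best deviation is to choose Tariff for all 3 undetected periods, earning 13 each, then 3 forever once detected.
Deviation value: 13(1−δ^3)/(1−δ) + 3δ^3/(1−δ); cooperation value: 4/(1−δ).
IC: 4 ≥ 13(1−δ^3) + 3δ^3 = 13 − 10δ^3.
So δ^3 ≥ 9/10, giving δ ≥ (9/10)^(1/3) ≈ 0.965.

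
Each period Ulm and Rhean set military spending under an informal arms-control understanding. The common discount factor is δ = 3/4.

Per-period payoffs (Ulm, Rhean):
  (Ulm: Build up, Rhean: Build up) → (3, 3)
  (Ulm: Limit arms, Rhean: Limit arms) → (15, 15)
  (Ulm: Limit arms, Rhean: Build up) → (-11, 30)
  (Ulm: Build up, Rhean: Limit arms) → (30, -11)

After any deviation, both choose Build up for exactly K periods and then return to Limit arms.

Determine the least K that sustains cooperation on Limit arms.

IC: δ(1−δ^K)/(1−δ) ≥ (30−15)/(15−3) = 5/4.
With δ = 3/4: need 1 − δ^K ≥ 5/4·(1−3/4)/(3/4), i.e. δ^K ≤ 0.5833.
Since (3/4)^1 = 0.7500 and (3/4)^2 = 0.5625, the smallest such K is 2.

2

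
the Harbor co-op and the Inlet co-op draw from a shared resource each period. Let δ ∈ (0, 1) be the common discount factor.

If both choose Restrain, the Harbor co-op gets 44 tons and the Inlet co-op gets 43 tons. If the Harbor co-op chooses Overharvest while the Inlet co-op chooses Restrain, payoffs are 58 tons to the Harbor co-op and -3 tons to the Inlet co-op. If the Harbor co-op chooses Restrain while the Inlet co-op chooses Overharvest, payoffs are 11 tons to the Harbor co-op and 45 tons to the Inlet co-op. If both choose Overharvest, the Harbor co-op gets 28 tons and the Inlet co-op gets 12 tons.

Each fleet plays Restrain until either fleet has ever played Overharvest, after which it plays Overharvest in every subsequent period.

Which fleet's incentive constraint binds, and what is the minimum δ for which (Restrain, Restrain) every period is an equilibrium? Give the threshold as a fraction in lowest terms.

For the Harbor co-op: deviation gain 58−44 = 14, per-period punishment loss 44−28 = 16. IC gives δ ≥ 14/30 = 7/15.
For the Inlet co-op: gain 2, loss 31 per period, so δ ≥ 2/33.
The tighter constraint is the Harbor co-op's, so cooperation needs δ ≥ 7/15.

the Harbor co-op; δ ≥ 7/15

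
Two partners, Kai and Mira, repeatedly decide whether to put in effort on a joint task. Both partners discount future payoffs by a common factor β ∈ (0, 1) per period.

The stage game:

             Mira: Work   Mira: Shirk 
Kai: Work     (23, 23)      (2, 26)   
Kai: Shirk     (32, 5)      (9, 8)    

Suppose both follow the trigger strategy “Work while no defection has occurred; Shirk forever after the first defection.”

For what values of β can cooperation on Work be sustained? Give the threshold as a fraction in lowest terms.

Kai's threshold: (32−23)/(32−9) = 9/23.
Mira's threshold: (26−23)/(26−8) = 1/6.
9/23 > 1/6, so Kai binds and β* = 9/23.

9/23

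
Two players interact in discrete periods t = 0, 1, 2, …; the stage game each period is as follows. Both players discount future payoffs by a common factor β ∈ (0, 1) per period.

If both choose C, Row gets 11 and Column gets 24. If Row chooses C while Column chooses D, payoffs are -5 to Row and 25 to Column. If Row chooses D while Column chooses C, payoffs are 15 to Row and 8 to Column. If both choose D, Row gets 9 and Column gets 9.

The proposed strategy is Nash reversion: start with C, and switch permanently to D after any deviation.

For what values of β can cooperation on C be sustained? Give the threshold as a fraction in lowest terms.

Row's threshold: (15−11)/(15−9) = 2/3.
Column's threshold: (25−24)/(25−9) = 1/16.
2/3 > 1/16, so Row binds and β* = 2/3.

2/3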